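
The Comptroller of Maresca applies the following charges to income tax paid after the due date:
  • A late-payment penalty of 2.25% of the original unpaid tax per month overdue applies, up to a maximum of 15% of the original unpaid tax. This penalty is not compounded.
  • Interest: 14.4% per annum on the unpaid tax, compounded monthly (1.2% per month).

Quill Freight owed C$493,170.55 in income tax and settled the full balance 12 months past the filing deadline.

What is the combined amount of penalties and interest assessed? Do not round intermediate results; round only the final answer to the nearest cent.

Penalty (uncapped): 12 × 2.25% × C$493,170.55 = C$133,156.05…; cap = 15% × C$493,170.55 = C$73,975.58… → penalty = C$73,975.58…
Interest: C$493,170.55 × ((1 + 0.012)^12 − 1) = C$493,170.55 × 0.1538946… = C$75,896.2965…
Penalties + interest = C$73,975.5825 + C$75,896.2965… = C$149,871.88

C$149,871.88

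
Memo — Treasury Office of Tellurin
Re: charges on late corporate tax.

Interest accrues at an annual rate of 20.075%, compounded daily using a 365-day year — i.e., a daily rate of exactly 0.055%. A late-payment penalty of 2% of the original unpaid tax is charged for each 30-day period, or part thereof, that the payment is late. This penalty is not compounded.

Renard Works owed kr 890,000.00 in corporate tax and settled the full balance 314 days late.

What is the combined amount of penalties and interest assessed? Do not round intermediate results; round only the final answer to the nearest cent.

Penalty periods: ⌈314/30⌉ = 11; penalty = 11 × 2% × kr 890,000.00 = kr 195,800.00
Interest: kr 890,000.00 × ((1 + 0.00055)^314 − 1) = kr 890,000.00 × 0.18845308… = kr 167,723.2372…
Penalties + interest = kr 195,800.0000 + kr 167,723.2372… = kr 363,523.24

kr 363,523.24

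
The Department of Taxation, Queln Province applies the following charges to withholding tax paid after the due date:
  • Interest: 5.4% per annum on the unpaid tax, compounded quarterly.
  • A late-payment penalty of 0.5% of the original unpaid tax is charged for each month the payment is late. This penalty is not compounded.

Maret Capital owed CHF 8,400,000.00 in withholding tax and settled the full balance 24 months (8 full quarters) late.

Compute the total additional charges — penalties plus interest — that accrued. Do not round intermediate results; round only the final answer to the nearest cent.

CHF 1,959,242.30

Late-payment penalty: 24 × 0.5% × CHF 8,400,000.00 = CHF 1,008,000.00
Interest (5.4%/yr ÷ 4 = 1.35%/quarter): CHF 8,400,000.00 × ((1 + 0.0135)^8 − 1) = CHF 951,242.3032…
Penalties + interest = CHF 1,008,000.0000 + CHF 951,242.3032… = CHF 1,959,242.30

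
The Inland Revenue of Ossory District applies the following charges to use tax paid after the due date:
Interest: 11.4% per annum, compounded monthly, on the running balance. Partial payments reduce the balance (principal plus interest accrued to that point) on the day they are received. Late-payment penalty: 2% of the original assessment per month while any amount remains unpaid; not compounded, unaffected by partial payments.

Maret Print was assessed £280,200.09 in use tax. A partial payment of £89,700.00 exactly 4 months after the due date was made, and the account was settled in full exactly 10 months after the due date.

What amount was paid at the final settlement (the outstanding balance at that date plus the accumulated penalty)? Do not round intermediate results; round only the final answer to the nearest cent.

£269,090.51

Monthly rate = 11.4% ÷ 12 = 0.95%
Balance at month 4: £280,200.0900 × (1 + 0.0095)^4 = £291,000.3850…
After £89,700.00 payment: £291,000.3850… − £89,700.00 = £201,300.3850…
Balance at month 10: £201,300.3850… × (1 + 0.0095)^6 = £213,050.4938…
Penalty: 10 × 2% × £280,200.09 = £56,040.02…
Final settlement = outstanding balance + penalty = £213,050.4938… + £56,040.02… = £269,090.51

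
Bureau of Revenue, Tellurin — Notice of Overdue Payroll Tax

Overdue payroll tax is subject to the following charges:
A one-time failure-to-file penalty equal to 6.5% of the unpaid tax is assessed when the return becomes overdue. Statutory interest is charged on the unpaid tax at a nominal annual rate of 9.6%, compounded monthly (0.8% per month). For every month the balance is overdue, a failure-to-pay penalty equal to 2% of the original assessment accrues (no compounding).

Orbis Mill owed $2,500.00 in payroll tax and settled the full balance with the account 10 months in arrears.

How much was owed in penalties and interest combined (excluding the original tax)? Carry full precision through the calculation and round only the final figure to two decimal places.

Failure-to-file penalty: 6.5% × $2,500.00 = $162.50
Failure-to-pay penalty = 2% × $2,500.00 × 10 mo = $500.00
Interest: $2,500.00 × ((1 + 0.008)^10 − 1) = $2,500.00 × 0.0829423… = $207.3558…
Penalties + interest = $662.5000 + $207.3558… = $869.86

$869.86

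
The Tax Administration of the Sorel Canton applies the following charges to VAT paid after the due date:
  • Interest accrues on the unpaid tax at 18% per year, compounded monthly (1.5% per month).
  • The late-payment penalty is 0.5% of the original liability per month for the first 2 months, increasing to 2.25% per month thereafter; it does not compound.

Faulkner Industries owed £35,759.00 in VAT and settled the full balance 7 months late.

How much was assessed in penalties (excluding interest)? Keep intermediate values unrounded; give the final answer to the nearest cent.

Penalty, months 1–2: 2 × 0.5% × £35,759.00 = £357.59
Penalty, months 3–7: 5 × 2.25% × £35,759.00 = £4,022.89…
Total penalty = £357.59 + £4,022.89… = £4,380.48

£4,380.48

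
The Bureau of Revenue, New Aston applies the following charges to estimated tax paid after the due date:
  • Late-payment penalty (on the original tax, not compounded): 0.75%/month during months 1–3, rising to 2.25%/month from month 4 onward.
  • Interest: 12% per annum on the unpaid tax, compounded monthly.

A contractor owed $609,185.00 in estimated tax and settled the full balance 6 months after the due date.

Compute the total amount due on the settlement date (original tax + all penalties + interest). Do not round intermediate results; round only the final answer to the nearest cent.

Penalty, months 1–3: 3 × 0.75% × $609,185.00 = $13,706.66…
Penalty, months 4–6: 3 × 2.25% × $609,185.00 = $41,119.99…
Interest (12%/yr ÷ 12 = 1%/month): $609,185.00 × ((1 + 0.01)^6 − 1) = $37,477.1529…
Total = $609,185.00 + $54,826.6500 + $37,477.1529… = $701,488.80

$701,488.80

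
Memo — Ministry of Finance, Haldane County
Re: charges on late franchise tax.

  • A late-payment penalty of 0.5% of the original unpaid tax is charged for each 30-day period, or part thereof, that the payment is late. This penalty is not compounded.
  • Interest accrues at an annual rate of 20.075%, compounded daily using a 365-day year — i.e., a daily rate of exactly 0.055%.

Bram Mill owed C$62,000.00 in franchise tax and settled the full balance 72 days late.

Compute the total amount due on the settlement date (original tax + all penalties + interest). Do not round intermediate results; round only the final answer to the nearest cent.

Penalty periods: ⌈72/30⌉ = 3; penalty = 3 × 0.5% × C$62,000.00 = C$930.00
Interest: C$62,000.00 × ((1 + 0.00055)^72 − 1) = C$62,000.00 × 0.04038321… = C$2,503.7589…
Total = C$62,000.00 + C$930.0000 + C$2,503.7589… = C$65,433.76

C$65,433.76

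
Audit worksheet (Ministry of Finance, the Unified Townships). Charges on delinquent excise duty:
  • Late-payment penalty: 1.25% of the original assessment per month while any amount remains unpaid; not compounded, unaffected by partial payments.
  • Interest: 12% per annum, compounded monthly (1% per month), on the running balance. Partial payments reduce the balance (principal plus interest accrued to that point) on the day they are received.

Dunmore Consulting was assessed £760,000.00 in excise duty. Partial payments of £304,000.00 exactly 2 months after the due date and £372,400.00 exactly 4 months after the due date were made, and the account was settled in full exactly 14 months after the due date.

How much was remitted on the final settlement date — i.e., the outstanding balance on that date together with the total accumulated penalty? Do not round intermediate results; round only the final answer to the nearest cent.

£252,684.31

Balance at month 2: £760,000.0000 × (1 + 0.01)^2 = £775,276.0000
After £304,000.00 payment: £775,276.0000 − £304,000.00 = £471,276.0000
Balance at month 4: £471,276.0000 × (1 + 0.01)^2 = £480,748.6476
After £372,400.00 payment: £480,748.6476 − £372,400.00 = £108,348.6476
Balance at month 14: £108,348.6476 × (1 + 0.01)^10 = £119,684.3134…
Penalty: 14 × 1.25% × £760,000.00 = £133,000.00
Final settlement = outstanding balance + penalty = £119,684.3134… + £133,000.00 = £252,684.31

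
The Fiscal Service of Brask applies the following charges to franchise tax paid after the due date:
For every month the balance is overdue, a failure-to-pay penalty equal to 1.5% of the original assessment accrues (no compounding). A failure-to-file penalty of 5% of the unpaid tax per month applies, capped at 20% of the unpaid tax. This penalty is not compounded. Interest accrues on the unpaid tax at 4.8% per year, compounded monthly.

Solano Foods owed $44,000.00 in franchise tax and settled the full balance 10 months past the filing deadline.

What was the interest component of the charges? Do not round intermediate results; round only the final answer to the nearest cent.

Interest (4.8%/yr ÷ 12 = 0.4%/month): $44,000.00 × ((1 + 0.004)^10 − 1) = $1,792.0203…

$1,792.02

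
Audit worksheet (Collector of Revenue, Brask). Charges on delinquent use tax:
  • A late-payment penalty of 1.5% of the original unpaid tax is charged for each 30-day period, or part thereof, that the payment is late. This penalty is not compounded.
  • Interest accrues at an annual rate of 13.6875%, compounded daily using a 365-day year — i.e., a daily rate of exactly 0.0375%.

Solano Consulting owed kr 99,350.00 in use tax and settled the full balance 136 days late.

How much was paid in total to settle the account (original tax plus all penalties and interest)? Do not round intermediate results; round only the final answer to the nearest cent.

kr 111,998.53

Penalty periods: ⌈136/30⌉ = 5; penalty = 5 × 1.5% × kr 99,350.00 = kr 7,451.25
Interest: kr 99,350.00 × ((1 + 0.000375)^136 − 1) = kr 99,350.00 × 0.05231283… = kr 5,197.2800…
Total = kr 99,350.00 + kr 7,451.2500 + kr 5,197.2800… = kr 111,998.53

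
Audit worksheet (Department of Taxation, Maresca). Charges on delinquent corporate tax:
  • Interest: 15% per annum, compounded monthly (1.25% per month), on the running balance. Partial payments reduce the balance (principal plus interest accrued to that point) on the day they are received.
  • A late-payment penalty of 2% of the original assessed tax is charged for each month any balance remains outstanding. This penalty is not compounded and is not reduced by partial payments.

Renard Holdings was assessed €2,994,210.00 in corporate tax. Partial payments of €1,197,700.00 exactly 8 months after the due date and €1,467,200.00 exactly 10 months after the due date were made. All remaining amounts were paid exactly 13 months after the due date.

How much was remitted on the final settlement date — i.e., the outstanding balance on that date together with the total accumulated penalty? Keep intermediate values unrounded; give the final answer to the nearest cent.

€1,500,119.86

Balance at month 8: €2,994,210.0000 × (1 + 0.0125)^8 = €3,307,063.3290…
After €1,197,700.00 payment: €3,307,063.3290… − €1,197,700.00 = €2,109,363.3290…
Balance at month 10: €2,109,363.3290… × (1 + 0.0125)^2 = €2,162,427.0003…
After €1,467,200.00 payment: €2,162,427.0003… − €1,467,200.00 = €695,227.0003…
Balance at month 13: €695,227.0003… × (1 + 0.0125)^3 = €721,625.2583…
Penalty: 13 × 2% × €2,994,210.00 = €778,494.60
Final settlement = outstanding balance + penalty = €721,625.2583… + €778,494.60 = €1,500,119.86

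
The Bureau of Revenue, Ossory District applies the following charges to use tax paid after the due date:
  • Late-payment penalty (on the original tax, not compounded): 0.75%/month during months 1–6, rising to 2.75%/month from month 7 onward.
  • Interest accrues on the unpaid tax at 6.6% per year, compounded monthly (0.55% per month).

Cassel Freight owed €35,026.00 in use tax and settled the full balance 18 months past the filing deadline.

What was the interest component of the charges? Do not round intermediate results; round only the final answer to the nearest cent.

Interest: €35,026.00 × ((1 + 0.0055)^18 − 1) = €35,026.00 × 0.1037669… = €3,634.5379…

€3,634.54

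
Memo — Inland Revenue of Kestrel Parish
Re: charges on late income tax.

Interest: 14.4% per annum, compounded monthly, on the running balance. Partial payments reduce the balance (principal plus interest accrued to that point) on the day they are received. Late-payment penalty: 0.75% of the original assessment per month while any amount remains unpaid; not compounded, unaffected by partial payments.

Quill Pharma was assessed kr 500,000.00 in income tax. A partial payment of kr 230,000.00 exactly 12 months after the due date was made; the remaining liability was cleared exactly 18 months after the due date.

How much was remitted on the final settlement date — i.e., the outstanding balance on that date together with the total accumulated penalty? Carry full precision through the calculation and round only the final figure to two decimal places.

kr 440,189.02

Monthly rate = 14.4% ÷ 12 = 1.2%
Balance at month 12: kr 500,000.0000 × (1 + 0.012)^12 = kr 576,947.3121…
After kr 230,000.00 payment: kr 576,947.3121… − kr 230,000.00 = kr 346,947.3121…
Balance at month 18: kr 346,947.3121… × (1 + 0.012)^6 = kr 372,689.0237…
Penalty: 18 × 0.75% × kr 500,000.00 = kr 67,500.00
Final settlement = outstanding balance + penalty = kr 372,689.0237… + kr 67,500.00 = kr 440,189.02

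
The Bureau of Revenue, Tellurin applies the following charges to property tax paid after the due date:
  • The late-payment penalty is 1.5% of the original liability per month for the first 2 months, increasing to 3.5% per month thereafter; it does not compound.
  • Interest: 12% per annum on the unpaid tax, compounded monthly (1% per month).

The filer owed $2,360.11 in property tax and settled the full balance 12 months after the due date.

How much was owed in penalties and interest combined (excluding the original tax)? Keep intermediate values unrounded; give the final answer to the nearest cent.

Penalty, months 1–2: 2 × 1.5% × $2,360.11 = $70.80…
Penalty, months 3–12: 10 × 3.5% × $2,360.11 = $826.04…
Interest: $2,360.11 × ((1 + 0.01)^12 − 1) = $2,360.11 × 0.1268250… = $299.3210…
Penalties + interest = $896.8418 + $299.3210… = $1,196.16

$1,196.16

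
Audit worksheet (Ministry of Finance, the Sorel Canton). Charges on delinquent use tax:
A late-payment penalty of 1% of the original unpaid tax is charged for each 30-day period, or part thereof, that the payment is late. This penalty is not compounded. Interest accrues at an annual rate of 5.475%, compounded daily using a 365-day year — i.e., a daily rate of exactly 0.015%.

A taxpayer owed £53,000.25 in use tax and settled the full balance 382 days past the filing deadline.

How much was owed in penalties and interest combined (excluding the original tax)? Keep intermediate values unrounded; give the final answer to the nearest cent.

£10,015.40

Penalty periods: ⌈382/30⌉ = 13; penalty = 13 × 1% × £53,000.25 = £6,890.03…
Interest: £53,000.25 × ((1 + 0.00015)^382 − 1) = £53,000.25 × 0.05896890… = £3,125.3667…
Penalties + interest = £6,890.0325 + £3,125.3667… = £10,015.40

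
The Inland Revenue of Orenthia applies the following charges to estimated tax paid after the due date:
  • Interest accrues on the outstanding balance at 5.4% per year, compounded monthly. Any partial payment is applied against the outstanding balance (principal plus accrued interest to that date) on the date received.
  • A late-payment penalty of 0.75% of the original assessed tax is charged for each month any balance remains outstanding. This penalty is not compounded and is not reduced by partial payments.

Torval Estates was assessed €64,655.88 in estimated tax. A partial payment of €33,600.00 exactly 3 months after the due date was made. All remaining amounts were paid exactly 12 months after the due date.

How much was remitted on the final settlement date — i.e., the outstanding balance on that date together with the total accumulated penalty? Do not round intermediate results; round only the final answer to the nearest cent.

Monthly rate = 5.4% ÷ 12 = 0.45%
Balance at month 3: €64,655.8800 × (1 + 0.0045)^3 = €65,532.6681…
After €33,600.00 payment: €65,532.6681… − €33,600.00 = €31,932.6681…
Balance at month 12: €31,932.6681… × (1 + 0.0045)^9 = €33,249.4662…
Penalty: 12 × 0.75% × €64,655.88 = €5,819.03…
Final settlement = outstanding balance + penalty = €33,249.4662… + €5,819.03… = €39,068.50

€39,068.50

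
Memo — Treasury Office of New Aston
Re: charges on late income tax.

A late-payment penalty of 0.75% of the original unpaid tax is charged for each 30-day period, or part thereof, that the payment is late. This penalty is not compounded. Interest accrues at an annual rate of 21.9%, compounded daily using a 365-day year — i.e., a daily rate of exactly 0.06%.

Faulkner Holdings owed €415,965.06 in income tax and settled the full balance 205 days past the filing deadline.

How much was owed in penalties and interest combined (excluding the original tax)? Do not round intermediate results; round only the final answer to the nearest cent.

€76,264.16

Penalty periods: ⌈205/30⌉ = 7; penalty = 7 × 0.75% × €415,965.06 = €21,838.17…
Interest: €415,965.06 × ((1 + 0.0006)^205 − 1) = €415,965.06 × 0.13084271… = €54,425.9952…
Penalties + interest = €21,838.1657… + €54,425.9952… = €76,264.16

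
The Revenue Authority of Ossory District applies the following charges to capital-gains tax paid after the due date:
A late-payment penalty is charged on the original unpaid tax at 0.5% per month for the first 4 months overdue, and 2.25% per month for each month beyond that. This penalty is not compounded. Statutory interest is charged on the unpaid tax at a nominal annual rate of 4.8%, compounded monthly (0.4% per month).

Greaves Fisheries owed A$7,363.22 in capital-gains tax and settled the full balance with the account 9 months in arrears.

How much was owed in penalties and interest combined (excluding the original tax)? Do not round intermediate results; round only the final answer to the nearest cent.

Penalty, months 1–4: 4 × 0.5% × A$7,363.22 = A$147.26…
Penalty, months 5–9: 5 × 2.25% × A$7,363.22 = A$828.36…
Interest: A$7,363.22 × ((1 + 0.004)^9 − 1) = A$7,363.22 × 0.0365814… = A$269.3570…
Penalties + interest = A$975.6267… + A$269.3570… = A$1,244.98

A$1,244.98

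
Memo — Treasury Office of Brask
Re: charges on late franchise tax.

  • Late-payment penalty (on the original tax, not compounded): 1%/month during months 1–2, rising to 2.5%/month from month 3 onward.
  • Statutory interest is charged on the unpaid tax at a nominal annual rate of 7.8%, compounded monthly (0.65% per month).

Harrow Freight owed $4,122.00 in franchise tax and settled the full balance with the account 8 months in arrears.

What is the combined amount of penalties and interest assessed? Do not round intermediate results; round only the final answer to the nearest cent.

Penalty, months 1–2: 2 × 1% × $4,122.00 = $82.44
Penalty, months 3–8: 6 × 2.5% × $4,122.00 = $618.30
Interest: $4,122.00 × ((1 + 0.0065)^8 − 1) = $4,122.00 × 0.0531985… = $219.2842…
Penalties + interest = $700.7400 + $219.2842… = $920.02

$920.02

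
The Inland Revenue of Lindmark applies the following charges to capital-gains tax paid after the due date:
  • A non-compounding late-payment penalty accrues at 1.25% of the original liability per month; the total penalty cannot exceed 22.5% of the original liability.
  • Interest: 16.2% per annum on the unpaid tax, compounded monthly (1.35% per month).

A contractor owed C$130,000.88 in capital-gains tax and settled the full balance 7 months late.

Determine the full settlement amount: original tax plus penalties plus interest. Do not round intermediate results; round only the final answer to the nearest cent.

Penalty: 7 × 1.25% × C$130,000.88 = C$11,375.08… (below the 22.5% cap of C$29,250.20…)
Interest: C$130,000.88 × ((1 + 0.0135)^7 − 1) = C$130,000.88 × 0.0984145… = C$12,793.9762…
Total = C$130,000.88 + C$11,375.0770 + C$12,793.9762… = C$154,169.93

C$154,169.93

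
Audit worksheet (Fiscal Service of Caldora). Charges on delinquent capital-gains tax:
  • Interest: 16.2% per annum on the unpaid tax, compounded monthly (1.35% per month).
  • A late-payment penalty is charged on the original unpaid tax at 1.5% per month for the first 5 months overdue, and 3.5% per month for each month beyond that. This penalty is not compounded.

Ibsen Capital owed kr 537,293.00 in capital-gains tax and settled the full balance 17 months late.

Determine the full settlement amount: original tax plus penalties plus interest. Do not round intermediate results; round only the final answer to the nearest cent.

kr 940,822.05

Penalty, months 1–5: 5 × 1.5% × kr 537,293.00 = kr 40,296.98…
Penalty, months 6–17: 12 × 3.5% × kr 537,293.00 = kr 225,663.06
Interest: kr 537,293.00 × ((1 + 0.0135)^17 − 1) = kr 537,293.00 × 0.2560410… = kr 137,569.0145…
Total = kr 537,293.00 + kr 265,960.0350 + kr 137,569.0145… = kr 940,822.05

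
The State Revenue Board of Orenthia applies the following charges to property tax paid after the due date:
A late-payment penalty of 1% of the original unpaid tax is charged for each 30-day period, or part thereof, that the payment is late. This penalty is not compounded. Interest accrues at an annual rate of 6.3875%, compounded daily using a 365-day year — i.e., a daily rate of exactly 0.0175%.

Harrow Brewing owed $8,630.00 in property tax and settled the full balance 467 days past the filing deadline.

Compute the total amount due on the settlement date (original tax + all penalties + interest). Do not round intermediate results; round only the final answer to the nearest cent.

Penalty periods: ⌈467/30⌉ = 16; penalty = 16 × 1% × $8,630.00 = $1,380.80
Interest: $8,630.00 × ((1 + 0.000175)^467 − 1) = $8,630.00 × 0.08514959… = $734.8410…
Total = $8,630.00 + $1,380.8000 + $734.8410… = $10,745.64

$10,745.64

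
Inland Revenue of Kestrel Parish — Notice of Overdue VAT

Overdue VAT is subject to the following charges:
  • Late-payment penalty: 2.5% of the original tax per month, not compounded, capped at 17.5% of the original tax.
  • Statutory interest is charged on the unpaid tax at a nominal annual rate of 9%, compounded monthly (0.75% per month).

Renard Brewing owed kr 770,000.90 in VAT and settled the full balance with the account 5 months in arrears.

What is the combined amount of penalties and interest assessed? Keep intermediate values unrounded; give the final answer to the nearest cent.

Penalty: 5 × 2.5% × kr 770,000.90 = kr 96,250.11… (below the 17.5% cap of kr 134,750.16…)
Interest: kr 770,000.90 × ((1 + 0.0075)^5 − 1) = kr 770,000.90 × 0.0380667… = kr 29,311.4199…
Penalties + interest = kr 96,250.1125 + kr 29,311.4199… = kr 125,561.53

kr 125,561.53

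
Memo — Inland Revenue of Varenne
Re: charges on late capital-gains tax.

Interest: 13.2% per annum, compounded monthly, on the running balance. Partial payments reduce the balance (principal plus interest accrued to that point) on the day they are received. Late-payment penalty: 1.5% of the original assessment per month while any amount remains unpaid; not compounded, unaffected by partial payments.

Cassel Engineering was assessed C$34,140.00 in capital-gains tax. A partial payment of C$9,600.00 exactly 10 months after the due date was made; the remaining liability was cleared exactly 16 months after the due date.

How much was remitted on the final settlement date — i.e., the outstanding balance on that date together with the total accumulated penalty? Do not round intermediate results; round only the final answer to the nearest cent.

Monthly rate = 13.2% ÷ 12 = 1.1%
Balance at month 10: C$34,140.0000 × (1 + 0.011)^10 = C$38,086.8515…
After C$9,600.00 payment: C$38,086.8515… − C$9,600.00 = C$28,486.8515…
Balance at month 16: C$28,486.8515… × (1 + 0.011)^6 = C$30,419.4519…
Penalty: 16 × 1.5% × C$34,140.00 = C$8,193.60
Final settlement = outstanding balance + penalty = C$30,419.4519… + C$8,193.60 = C$38,613.05

C$38,613.05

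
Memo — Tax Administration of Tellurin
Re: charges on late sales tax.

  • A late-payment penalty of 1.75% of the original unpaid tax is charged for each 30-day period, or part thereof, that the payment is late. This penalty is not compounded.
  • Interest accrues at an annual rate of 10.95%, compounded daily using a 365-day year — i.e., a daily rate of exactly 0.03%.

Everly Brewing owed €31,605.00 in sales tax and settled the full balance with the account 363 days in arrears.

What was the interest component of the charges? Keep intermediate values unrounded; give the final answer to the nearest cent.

Interest: €31,605.00 × ((1 + 0.0003)^363 − 1) = €31,605.00 × 0.11503263… = €3,635.6062…

€3,635.61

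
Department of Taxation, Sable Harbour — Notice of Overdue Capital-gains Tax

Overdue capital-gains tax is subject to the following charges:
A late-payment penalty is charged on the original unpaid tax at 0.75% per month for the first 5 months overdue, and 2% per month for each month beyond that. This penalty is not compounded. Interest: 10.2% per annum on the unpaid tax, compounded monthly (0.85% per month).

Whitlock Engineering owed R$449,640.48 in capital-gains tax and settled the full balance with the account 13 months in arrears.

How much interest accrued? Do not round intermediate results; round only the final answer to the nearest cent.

R$52,299.90

Interest: R$449,640.48 × ((1 + 0.0085)^13 − 1) = R$449,640.48 × 0.1163149… = R$52,299.9009…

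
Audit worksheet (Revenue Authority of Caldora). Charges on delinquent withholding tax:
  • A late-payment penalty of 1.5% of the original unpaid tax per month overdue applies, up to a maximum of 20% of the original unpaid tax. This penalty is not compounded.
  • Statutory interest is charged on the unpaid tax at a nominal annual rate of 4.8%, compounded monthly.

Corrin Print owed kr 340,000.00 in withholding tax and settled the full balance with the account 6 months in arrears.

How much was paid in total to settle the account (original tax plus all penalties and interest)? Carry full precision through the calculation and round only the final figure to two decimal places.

Penalty: 6 × 1.5% × kr 340,000.00 = kr 30,600.00 (below the 20% cap of kr 68,000.00)
Interest (4.8%/yr ÷ 12 = 0.4%/month): kr 340,000.00 × ((1 + 0.004)^6 − 1) = kr 8,242.0365…
Total = kr 340,000.00 + kr 30,600.0000 + kr 8,242.0365… = kr 378,842.04

kr 378,842.04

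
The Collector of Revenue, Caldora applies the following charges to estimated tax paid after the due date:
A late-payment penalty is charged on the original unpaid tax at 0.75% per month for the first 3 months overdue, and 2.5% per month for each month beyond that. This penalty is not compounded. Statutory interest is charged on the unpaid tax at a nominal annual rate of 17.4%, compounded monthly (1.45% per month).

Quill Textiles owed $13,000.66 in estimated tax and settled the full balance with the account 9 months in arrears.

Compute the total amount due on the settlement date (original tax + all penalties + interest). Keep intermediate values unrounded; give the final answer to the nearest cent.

$17,041.66

Penalty, months 1–3: 3 × 0.75% × $13,000.66 = $292.51…
Penalty, months 4–9: 6 × 2.5% × $13,000.66 = $1,950.10…
Interest: $13,000.66 × ((1 + 0.0145)^9 − 1) = $13,000.66 × 0.1383307… = $1,798.3909…
Total = $13,000.66 + $2,242.6139… + $1,798.3909… = $17,041.66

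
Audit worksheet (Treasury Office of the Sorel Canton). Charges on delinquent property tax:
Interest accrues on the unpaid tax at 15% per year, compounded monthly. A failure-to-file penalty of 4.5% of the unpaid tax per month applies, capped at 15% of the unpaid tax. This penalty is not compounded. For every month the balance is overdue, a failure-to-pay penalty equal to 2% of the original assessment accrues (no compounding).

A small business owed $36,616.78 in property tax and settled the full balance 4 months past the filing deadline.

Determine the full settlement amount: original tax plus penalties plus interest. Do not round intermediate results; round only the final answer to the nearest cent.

$46,904.09

Failure-to-file: 4 × 4.5% × $36,616.78 = $6,591.02…, capped at 15% × $36,616.78 = $5,492.52…
Failure-to-pay penalty = 2% × $36,616.78 × 4 mo = $2,929.34…
Interest (15%/yr ÷ 12 = 1.25%/month): $36,616.78 × ((1 + 0.0125)^4 − 1) = $1,865.4542…
Total = $36,616.78 + $8,421.8594 + $1,865.4542… = $46,904.09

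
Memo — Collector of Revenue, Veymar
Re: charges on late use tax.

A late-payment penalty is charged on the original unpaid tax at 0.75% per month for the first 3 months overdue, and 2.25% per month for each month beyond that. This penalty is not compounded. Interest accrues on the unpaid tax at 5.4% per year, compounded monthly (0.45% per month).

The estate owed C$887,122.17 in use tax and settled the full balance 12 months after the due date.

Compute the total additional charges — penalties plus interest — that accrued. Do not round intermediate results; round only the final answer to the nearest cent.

Penalty, months 1–3: 3 × 0.75% × C$887,122.17 = C$19,960.25…
Penalty, months 4–12: 9 × 2.25% × C$887,122.17 = C$179,642.24…
Interest: C$887,122.17 × ((1 + 0.0045)^12 − 1) = C$887,122.17 × 0.0553568… = C$49,108.2019…
Penalties + interest = C$199,602.4883… + C$49,108.2019… = C$248,710.69

C$248,710.69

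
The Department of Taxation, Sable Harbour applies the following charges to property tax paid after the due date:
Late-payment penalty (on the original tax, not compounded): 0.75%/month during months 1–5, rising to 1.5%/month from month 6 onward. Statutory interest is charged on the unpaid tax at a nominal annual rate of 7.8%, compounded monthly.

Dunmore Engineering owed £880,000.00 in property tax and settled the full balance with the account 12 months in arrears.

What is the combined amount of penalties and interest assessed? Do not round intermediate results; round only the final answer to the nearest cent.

Penalty, months 1–5: 5 × 0.75% × £880,000.00 = £33,000.00
Penalty, months 6–12: 7 × 1.5% × £880,000.00 = £92,400.00
Interest (7.8%/yr ÷ 12 = 0.65%/month): £880,000.00 × ((1 + 0.0065)^12 − 1) = £71,147.8331…
Penalties + interest = £125,400.0000 + £71,147.8331… = £196,547.83

£196,547.83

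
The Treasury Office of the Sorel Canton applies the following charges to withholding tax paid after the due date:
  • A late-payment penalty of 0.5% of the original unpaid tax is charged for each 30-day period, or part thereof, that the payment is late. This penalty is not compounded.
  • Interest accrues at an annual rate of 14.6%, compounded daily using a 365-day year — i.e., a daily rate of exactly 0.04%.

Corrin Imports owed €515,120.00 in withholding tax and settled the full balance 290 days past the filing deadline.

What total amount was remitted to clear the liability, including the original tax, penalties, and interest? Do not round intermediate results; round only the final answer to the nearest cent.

€604,220.22

Penalty periods: ⌈290/30⌉ = 10; penalty = 10 × 0.5% × €515,120.00 = €25,756.00
Interest: €515,120.00 × ((1 + 0.0004)^290 − 1) = €515,120.00 × 0.12296983… = €63,344.2167…
Total = €515,120.00 + €25,756.0000 + €63,344.2167… = €604,220.22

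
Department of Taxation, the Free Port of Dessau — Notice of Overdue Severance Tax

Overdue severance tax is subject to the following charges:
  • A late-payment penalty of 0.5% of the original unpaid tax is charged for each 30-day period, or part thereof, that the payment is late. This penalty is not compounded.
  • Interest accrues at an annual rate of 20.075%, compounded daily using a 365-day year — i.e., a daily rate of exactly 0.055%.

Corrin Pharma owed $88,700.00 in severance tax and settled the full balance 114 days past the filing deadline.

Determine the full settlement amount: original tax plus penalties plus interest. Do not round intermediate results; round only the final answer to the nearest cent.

$96,211.92

Penalty periods: ⌈114/30⌉ = 4; penalty = 4 × 0.5% × $88,700.00 = $1,774.00
Interest: $88,700.00 × ((1 + 0.00055)^114 − 1) = $88,700.00 × 0.06468903… = $5,737.9168…
Total = $88,700.00 + $1,774.0000 + $5,737.9168… = $96,211.92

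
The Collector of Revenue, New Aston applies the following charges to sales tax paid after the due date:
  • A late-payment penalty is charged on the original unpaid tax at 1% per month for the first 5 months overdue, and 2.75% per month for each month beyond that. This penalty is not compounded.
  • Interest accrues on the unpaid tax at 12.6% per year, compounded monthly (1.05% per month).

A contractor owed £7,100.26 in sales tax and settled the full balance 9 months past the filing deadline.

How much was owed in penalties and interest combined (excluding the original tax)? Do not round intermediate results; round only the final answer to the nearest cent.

Penalty, months 1–5: 5 × 1% × £7,100.26 = £355.01…
Penalty, months 6–9: 4 × 2.75% × £7,100.26 = £781.03…
Interest: £7,100.26 × ((1 + 0.0105)^9 − 1) = £7,100.26 × 0.0985678… = £699.8569…
Penalties + interest = £1,136.0416 + £699.8569… = £1,835.90

£1,835.90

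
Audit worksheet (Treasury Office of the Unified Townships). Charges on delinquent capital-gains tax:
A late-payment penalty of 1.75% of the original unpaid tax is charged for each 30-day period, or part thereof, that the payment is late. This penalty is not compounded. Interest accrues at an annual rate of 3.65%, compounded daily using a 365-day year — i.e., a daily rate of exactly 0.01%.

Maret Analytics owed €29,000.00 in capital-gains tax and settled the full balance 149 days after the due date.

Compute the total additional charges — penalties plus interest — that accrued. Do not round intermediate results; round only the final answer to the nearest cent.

Penalty periods: ⌈149/30⌉ = 5; penalty = 5 × 1.75% × €29,000.00 = €2,537.50
Interest: €29,000.00 × ((1 + 0.0001)^149 − 1) = €29,000.00 × 0.01501080… = €435.3133…
Penalties + interest = €2,537.5000 + €435.3133… = €2,972.81

€2,972.81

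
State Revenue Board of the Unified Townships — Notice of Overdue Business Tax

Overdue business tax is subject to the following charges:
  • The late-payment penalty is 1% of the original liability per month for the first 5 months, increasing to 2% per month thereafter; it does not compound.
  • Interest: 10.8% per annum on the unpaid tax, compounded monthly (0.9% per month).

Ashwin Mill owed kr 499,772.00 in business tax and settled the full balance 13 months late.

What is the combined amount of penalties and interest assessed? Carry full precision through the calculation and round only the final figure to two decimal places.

Penalty, months 1–5: 5 × 1% × kr 499,772.00 = kr 24,988.60
Penalty, months 6–13: 8 × 2% × kr 499,772.00 = kr 79,963.52
Interest: kr 499,772.00 × ((1 + 0.009)^13 − 1) = kr 499,772.00 × 0.1235313… = kr 61,737.4659…
Penalties + interest = kr 104,952.1200 + kr 61,737.4659… = kr 166,689.59

kr 166,689.59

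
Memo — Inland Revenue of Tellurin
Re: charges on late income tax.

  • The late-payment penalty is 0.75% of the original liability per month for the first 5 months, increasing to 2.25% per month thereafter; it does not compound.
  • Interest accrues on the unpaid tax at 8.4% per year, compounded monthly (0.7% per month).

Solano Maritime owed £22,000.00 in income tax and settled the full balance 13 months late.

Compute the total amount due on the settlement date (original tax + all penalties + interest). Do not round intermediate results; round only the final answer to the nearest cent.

Penalty, months 1–5: 5 × 0.75% × £22,000.00 = £825.00
Penalty, months 6–13: 8 × 2.25% × £22,000.00 = £3,960.00
Interest: £22,000.00 × ((1 + 0.007)^13 − 1) = £22,000.00 × 0.0949218… = £2,088.2804…
Total = £22,000.00 + £4,785.0000 + £2,088.2804… = £28,873.28

£28,873.28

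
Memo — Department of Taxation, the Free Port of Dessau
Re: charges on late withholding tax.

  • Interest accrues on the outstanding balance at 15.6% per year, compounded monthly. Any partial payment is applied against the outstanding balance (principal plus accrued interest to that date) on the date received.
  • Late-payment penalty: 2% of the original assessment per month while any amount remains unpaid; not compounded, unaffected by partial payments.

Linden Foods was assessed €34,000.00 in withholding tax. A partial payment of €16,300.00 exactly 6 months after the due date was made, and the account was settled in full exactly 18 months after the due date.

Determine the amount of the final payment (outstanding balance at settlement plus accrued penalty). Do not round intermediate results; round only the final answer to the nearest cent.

€36,106.45

Monthly rate = 15.6% ÷ 12 = 1.3%
Balance at month 6: €34,000.0000 × (1 + 0.013)^6 = €36,739.6986…
After €16,300.00 payment: €36,739.6986… − €16,300.00 = €20,439.6986…
Balance at month 18: €20,439.6986… × (1 + 0.013)^12 = €23,866.4504…
Penalty: 18 × 2% × €34,000.00 = €12,240.00
Final settlement = outstanding balance + penalty = €23,866.4504… + €12,240.00 = €36,106.45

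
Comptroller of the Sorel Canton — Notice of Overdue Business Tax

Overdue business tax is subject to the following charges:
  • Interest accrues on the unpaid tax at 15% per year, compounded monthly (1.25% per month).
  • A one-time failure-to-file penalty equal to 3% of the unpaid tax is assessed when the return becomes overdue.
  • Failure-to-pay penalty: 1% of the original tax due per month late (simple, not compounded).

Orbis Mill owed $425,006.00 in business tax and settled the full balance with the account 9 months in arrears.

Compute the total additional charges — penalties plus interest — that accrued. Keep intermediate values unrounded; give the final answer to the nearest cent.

Failure-to-file penalty: 3% × $425,006.00 = $12,750.18
Failure-to-pay penalty: 9 × 1% × $425,006.00 = $38,250.54
Interest: $425,006.00 × ((1 + 0.0125)^9 − 1) = $425,006.00 × 0.1182922… = $50,274.8852…
Penalties + interest = $51,000.7200 + $50,274.8852… = $101,275.61

$101,275.61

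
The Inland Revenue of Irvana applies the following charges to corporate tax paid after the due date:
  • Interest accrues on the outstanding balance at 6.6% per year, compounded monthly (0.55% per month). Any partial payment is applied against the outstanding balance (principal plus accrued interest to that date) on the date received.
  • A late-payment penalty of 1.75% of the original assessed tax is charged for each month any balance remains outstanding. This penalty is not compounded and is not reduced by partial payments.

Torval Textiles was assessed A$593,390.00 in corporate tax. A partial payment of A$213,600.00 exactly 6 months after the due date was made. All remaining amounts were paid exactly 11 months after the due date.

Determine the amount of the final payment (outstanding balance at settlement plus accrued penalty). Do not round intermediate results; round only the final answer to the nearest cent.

A$524,982.42

Balance at month 6: A$593,390.0000 × (1 + 0.0055)^6 = A$613,243.1034…
After A$213,600.00 payment: A$613,243.1034… − A$213,600.00 = A$399,643.1034…
Balance at month 11: A$399,643.1034… × (1 + 0.0055)^5 = A$410,754.8475…
Penalty: 11 × 1.75% × A$593,390.00 = A$114,227.58…
Final settlement = outstanding balance + penalty = A$410,754.8475… + A$114,227.58… = A$524,982.42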